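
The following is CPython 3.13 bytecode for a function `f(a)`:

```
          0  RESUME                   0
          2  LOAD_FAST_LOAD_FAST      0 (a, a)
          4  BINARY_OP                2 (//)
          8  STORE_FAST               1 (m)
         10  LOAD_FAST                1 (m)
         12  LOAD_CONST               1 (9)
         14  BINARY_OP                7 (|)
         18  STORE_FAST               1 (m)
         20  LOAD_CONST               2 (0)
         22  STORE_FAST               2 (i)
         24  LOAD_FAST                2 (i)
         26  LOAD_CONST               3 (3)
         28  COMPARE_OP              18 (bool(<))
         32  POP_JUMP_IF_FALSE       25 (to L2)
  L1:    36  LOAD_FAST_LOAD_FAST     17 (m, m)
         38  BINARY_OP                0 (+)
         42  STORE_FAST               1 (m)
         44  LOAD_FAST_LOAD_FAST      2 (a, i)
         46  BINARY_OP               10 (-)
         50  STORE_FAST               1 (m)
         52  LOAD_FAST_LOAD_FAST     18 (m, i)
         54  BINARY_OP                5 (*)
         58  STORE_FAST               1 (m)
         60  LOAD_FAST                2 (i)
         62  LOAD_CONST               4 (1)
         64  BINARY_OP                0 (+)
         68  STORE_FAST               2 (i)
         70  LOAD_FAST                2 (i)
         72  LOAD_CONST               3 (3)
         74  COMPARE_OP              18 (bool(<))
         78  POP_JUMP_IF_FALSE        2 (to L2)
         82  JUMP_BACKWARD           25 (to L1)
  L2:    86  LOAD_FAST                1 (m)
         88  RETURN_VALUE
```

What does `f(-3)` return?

LOAD_FAST_LOAD_FAST a,a → push -3,-3
BINARY_OP // → -3 // -3 = 1
STORE_FAST m → m=1
LOAD_FAST m → push 1
LOAD_CONST → push 9
BINARY_OP | → 1 | 9 = 9
STORE_FAST m → m=9
LOAD_CONST → push 0
STORE_FAST i → i=0
LOAD_FAST i → push 0
LOAD_CONST → push 3
COMPARE_OP bool(<) → 0 vs 3 = True
POP_JUMP_IF_FALSE → pop True; no jump
LOAD_FAST_LOAD_FAST m,m → push 9,9
BINARY_OP + → 9 + 9 = 18
STORE_FAST m → m=18
LOAD_FAST_LOAD_FAST a,i → push -3,0
BINARY_OP - → -3 - 0 = -3
STORE_FAST m → m=-3
LOAD_FAST_LOAD_FAST m,i → push -3,0
BINARY_OP * → -3 * 0 = 0
STORE_FAST m → m=0
LOAD_FAST i → push 0
LOAD_CONST → push 1
BINARY_OP + → 0 + 1 = 1
STORE_FAST i → i=1
LOAD_FAST i → push 1
LOAD_CONST → push 3
COMPARE_OP bool(<) → 1 vs 3 = True
POP_JUMP_IF_FALSE → pop True; no jump
LOAD_FAST_LOAD_FAST m,m → push 0,0
BINARY_OP + → 0 + 0 = 0
STORE_FAST m → m=0
LOAD_FAST_LOAD_FAST a,i → push -3,1
BINARY_OP - → -3 - 1 = -4
STORE_FAST m → m=-4
LOAD_FAST_LOAD_FAST m,i → push -4,1
BINARY_OP * → -4 * 1 = -4
STORE_FAST m → m=-4
LOAD_FAST i → push 1
LOAD_CONST → push 1
BINARY_OP + → 1 + 1 = 2
STORE_FAST i → i=2
LOAD_FAST i → push 2
LOAD_CONST → push 3
COMPARE_OP bool(<) → 2 vs 3 = True
POP_JUMP_IF_FALSE → pop True; no jump
LOAD_FAST_LOAD_FAST m,m → push -4,-4
BINARY_OP + → -4 + -4 = -8
STORE_FAST m → m=-8
LOAD_FAST_LOAD_FAST a,i → push -3,2
BINARY_OP - → -3 - 2 = -5
STORE_FAST m → m=-5
LOAD_FAST_LOAD_FAST m,i → push -5,2
BINARY_OP * → -5 * 2 = -10
STORE_FAST m → m=-10
LOAD_FAST i → push 2
LOAD_CONST → push 1
BINARY_OP + → 2 + 1 = 3
STORE_FAST i → i=3
LOAD_FAST i → push 3
LOAD_CONST → push 3
COMPARE_OP bool(<) → 3 vs 3 = False
POP_JUMP_IF_FALSE → pop False; jump
LOAD_FAST m → push -10
RETURN_VALUE → return -10.

-10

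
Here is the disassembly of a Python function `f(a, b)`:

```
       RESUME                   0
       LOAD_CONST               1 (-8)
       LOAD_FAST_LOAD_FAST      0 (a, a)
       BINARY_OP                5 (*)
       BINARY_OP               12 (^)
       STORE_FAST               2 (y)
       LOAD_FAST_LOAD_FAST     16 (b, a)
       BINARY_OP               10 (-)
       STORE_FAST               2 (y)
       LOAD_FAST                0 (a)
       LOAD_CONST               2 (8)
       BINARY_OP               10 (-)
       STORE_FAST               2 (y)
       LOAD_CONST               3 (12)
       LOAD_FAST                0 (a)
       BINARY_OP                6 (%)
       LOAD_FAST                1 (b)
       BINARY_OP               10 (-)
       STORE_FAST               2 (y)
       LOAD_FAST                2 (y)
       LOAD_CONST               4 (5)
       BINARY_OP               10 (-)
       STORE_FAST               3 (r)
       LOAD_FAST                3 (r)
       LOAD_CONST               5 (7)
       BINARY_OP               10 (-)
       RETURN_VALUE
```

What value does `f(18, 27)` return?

LOAD_CONST → push -8. Stack: [-8]
LOAD_FAST_LOAD_FAST a,a → push 18,18. Stack: [-8, 18, 18]
BINARY_OP * → 18 * 18 = 324. Stack: [-8, 324]
BINARY_OP ^ → -8 ^ 324 = -324. Stack: [-324]
STORE_FAST y → y=-324. Stack: []
LOAD_FAST_LOAD_FAST b,a → push 27,18. Stack: [27, 18]
BINARY_OP - → 27 - 18 = 9. Stack: [9]
STORE_FAST y → y=9. Stack: []
LOAD_FAST a → push 18. Stack: [18]
LOAD_CONST → push 8. Stack: [18, 8]
BINARY_OP - → 18 - 8 = 10. Stack: [10]
STORE_FAST y → y=10. Stack: []
LOAD_CONST → push 12. Stack: [12]
LOAD_FAST a → push 18. Stack: [12, 18]
BINARY_OP % → 12 % 18 = 12. Stack: [12]
LOAD_FAST b → push 27. Stack: [12, 27]
BINARY_OP - → 12 - 27 = -15. Stack: [-15]
STORE_FAST y → y=-15. Stack: []
LOAD_FAST y → push -15. Stack: [-15]
LOAD_CONST → push 5. Stack: [-15, 5]
BINARY_OP - → -15 - 5 = -20. Stack: [-20]
STORE_FAST r → r=-20. Stack: []
LOAD_FAST r → push -20. Stack: [-20]
LOAD_CONST → push 7. Stack: [-20, 7]
BINARY_OP - → -20 - 7 = -27. Stack: [-27]
RETURN_VALUE → return -27.

-27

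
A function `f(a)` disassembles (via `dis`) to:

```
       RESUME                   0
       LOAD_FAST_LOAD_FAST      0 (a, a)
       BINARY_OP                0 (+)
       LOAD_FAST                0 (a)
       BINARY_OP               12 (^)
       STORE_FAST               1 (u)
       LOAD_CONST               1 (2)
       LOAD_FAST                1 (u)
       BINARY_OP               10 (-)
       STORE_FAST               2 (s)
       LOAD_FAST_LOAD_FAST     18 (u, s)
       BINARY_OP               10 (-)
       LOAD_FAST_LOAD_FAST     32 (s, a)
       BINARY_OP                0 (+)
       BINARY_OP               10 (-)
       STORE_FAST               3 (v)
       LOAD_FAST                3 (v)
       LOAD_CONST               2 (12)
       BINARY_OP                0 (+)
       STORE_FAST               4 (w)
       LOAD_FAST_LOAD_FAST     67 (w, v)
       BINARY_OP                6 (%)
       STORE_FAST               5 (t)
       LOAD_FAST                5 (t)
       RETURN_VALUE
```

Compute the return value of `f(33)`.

LOAD_FAST_LOAD_FAST a,a → push 33,33. Stack: [33, 33]
BINARY_OP + → 33 + 33 = 66. Stack: [66]
LOAD_FAST a → push 33. Stack: [66, 33]
BINARY_OP ^ → 66 ^ 33 = 99. Stack: [99]
STORE_FAST u → u=99. Stack: []
LOAD_CONST → push 2. Stack: [2]
LOAD_FAST u → push 99. Stack: [2, 99]
BINARY_OP - → 2 - 99 = -97. Stack: [-97]
STORE_FAST s → s=-97. Stack: []
LOAD_FAST_LOAD_FAST u,s → push 99,-97. Stack: [99, -97]
BINARY_OP - → 99 - -97 = 196. Stack: [196]
LOAD_FAST_LOAD_FAST s,a → push -97,33. Stack: [196, -97, 33]
BINARY_OP + → -97 + 33 = -64. Stack: [196, -64]
BINARY_OP - → 196 - -64 = 260. Stack: [260]
STORE_FAST v → v=260. Stack: []
LOAD_FAST v → push 260. Stack: [260]
LOAD_CONST → push 12. Stack: [260, 12]
BINARY_OP + → 260 + 12 = 272. Stack: [272]
STORE_FAST w → w=272. Stack: []
LOAD_FAST_LOAD_FAST w,v → push 272,260. Stack: [272, 260]
BINARY_OP % → 272 % 260 = 12. Stack: [12]
STORE_FAST t → t=12. Stack: []
LOAD_FAST t → push 12. Stack: [12]
RETURN_VALUE → return 12.

12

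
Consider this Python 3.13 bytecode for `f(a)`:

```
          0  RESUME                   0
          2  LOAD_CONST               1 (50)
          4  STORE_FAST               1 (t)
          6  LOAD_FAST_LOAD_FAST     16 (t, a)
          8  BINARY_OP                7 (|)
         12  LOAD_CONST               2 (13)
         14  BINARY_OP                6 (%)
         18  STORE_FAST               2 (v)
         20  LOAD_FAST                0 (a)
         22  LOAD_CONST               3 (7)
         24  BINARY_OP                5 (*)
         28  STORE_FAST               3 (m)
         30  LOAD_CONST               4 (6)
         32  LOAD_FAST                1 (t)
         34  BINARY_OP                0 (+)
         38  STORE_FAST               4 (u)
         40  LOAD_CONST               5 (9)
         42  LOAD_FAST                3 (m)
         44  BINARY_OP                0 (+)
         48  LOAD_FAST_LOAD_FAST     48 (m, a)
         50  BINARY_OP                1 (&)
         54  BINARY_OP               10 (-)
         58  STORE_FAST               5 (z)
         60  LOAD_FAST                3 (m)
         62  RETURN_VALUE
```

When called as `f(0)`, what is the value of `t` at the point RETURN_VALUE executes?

LOAD_CONST → push 50. Stack: [50]
STORE_FAST t → t=50. Stack: []
LOAD_FAST_LOAD_FAST t,a → push 50,0. Stack: [50, 0]
BINARY_OP | → 50 | 0 = 50. Stack: [50]
LOAD_CONST → push 13. Stack: [50, 13]
BINARY_OP % → 50 % 13 = 11. Stack: [11]
STORE_FAST v → v=11. Stack: []
LOAD_FAST a → push 0. Stack: [0]
LOAD_CONST → push 7. Stack: [0, 7]
BINARY_OP * → 0 * 7 = 0. Stack: [0]
STORE_FAST m → m=0. Stack: []
LOAD_CONST → push 6. Stack: [6]
LOAD_FAST t → push 50. Stack: [6, 50]
BINARY_OP + → 6 + 50 = 56. Stack: [56]
STORE_FAST u → u=56. Stack: []
LOAD_CONST → push 9. Stack: [9]
LOAD_FAST m → push 0. Stack: [9, 0]
BINARY_OP + → 9 + 0 = 9. Stack: [9]
LOAD_FAST_LOAD_FAST m,a → push 0,0. Stack: [9, 0, 0]
BINARY_OP & → 0 & 0 = 0. Stack: [9, 0]
BINARY_OP - → 9 - 0 = 9. Stack: [9]
STORE_FAST z → z=9. Stack: []
LOAD_FAST m → push 0. Stack: [0]
RETURN_VALUE → return 0.

50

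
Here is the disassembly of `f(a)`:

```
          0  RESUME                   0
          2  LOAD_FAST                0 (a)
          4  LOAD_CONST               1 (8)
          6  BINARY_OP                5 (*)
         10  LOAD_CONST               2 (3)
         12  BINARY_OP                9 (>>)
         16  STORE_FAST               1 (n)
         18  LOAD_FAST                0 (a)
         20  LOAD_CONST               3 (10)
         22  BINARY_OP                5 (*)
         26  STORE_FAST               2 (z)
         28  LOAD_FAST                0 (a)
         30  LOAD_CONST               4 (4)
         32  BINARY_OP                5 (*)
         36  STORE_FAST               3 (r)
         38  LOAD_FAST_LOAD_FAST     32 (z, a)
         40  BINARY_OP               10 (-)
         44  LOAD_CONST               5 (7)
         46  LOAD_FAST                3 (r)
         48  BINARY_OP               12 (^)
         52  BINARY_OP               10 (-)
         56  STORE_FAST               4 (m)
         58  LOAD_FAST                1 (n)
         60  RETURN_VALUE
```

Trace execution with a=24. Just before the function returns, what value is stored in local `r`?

LOAD_FAST a → push 24. Stack: [24]
LOAD_CONST → push 8. Stack: [24, 8]
BINARY_OP * → 24 * 8 = 192. Stack: [192]
LOAD_CONST → push 3. Stack: [192, 3]
BINARY_OP >> → 192 >> 3 = 24. Stack: [24]
STORE_FAST n → n=24. Stack: []
LOAD_FAST a → push 24. Stack: [24]
LOAD_CONST → push 10. Stack: [24, 10]
BINARY_OP * → 24 * 10 = 240. Stack: [240]
STORE_FAST z → z=240. Stack: []
LOAD_FAST a → push 24. Stack: [24]
LOAD_CONST → push 4. Stack: [24, 4]
BINARY_OP * → 24 * 4 = 96. Stack: [96]
STORE_FAST r → r=96. Stack: []
LOAD_FAST_LOAD_FAST z,a → push 240,24. Stack: [240, 24]
BINARY_OP - → 240 - 24 = 216. Stack: [216]
LOAD_CONST → push 7. Stack: [216, 7]
LOAD_FAST r → push 96. Stack: [216, 7, 96]
BINARY_OP ^ → 7 ^ 96 = 103. Stack: [216, 103]
BINARY_OP - → 216 - 103 = 113. Stack: [113]
STORE_FAST m → m=113. Stack: []
LOAD_FAST n → push 24. Stack: [24]
RETURN_VALUE → return 24.

96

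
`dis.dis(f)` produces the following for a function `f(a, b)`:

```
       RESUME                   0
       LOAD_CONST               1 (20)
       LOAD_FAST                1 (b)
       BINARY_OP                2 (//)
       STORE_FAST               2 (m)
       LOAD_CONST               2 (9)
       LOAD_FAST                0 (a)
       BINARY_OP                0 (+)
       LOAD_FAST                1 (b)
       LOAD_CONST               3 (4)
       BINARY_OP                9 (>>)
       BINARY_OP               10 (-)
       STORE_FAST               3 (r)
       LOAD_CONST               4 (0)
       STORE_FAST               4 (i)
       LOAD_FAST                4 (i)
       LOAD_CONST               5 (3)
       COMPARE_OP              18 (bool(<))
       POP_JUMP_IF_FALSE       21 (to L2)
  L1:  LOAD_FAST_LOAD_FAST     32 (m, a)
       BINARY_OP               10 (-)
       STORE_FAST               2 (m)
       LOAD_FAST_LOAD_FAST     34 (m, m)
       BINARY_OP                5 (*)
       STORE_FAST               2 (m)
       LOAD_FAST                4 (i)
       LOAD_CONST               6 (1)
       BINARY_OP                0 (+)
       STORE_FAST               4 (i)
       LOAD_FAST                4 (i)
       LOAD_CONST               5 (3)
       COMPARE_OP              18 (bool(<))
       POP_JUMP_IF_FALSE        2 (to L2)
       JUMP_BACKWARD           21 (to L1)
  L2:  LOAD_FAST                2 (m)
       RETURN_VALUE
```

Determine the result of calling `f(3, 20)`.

4

LOAD_CONST → push 20. Stack: [20]
LOAD_FAST b → push 20. Stack: [20, 20]
BINARY_OP // → 20 // 20 = 1. Stack: [1]
STORE_FAST m → m=1. Stack: []
LOAD_CONST → push 9. Stack: [9]
LOAD_FAST a → push 3. Stack: [9, 3]
BINARY_OP + → 9 + 3 = 12. Stack: [12]
LOAD_FAST b → push 20. Stack: [12, 20]
LOAD_CONST → push 4. Stack: [12, 20, 4]
BINARY_OP >> → 20 >> 4 = 1. Stack: [12, 1]
BINARY_OP - → 12 - 1 = 11. Stack: [11]
STORE_FAST r → r=11. Stack: []
LOAD_CONST → push 0. Stack: [0]
STORE_FAST i → i=0. Stack: []
LOAD_FAST i → push 0. Stack: [0]
LOAD_CONST → push 3. Stack: [0, 3]
COMPARE_OP bool(<) → 0 vs 3 = True. Stack: [True]
POP_JUMP_IF_FALSE → pop True; no jump. Stack: []
LOAD_FAST_LOAD_FAST m,a → push 1,3. Stack: [1, 3]
BINARY_OP - → 1 - 3 = -2. Stack: [-2]
STORE_FAST m → m=-2. Stack: []
LOAD_FAST_LOAD_FAST m,m → push -2,-2. Stack: [-2, -2]
BINARY_OP * → -2 * -2 = 4. Stack: [4]
STORE_FAST m → m=4. Stack: []
LOAD_FAST i → push 0. Stack: [0]
LOAD_CONST → push 1. Stack: [0, 1]
BINARY_OP + → 0 + 1 = 1. Stack: [1]
STORE_FAST i → i=1. Stack: []
LOAD_FAST i → push 1. Stack: [1]
LOAD_CONST → push 3. Stack: [1, 3]
COMPARE_OP bool(<) → 1 vs 3 = True. Stack: [True]
POP_JUMP_IF_FALSE → pop True; no jump. Stack: []
LOAD_FAST_LOAD_FAST m,a → push 4,3. Stack: [4, 3]
BINARY_OP - → 4 - 3 = 1. Stack: [1]
STORE_FAST m → m=1. Stack: []
LOAD_FAST_LOAD_FAST m,m → push 1,1. Stack: [1, 1]
BINARY_OP * → 1 * 1 = 1. Stack: [1]
STORE_FAST m → m=1. Stack: []
LOAD_FAST i → push 1. Stack: [1]
LOAD_CONST → push 1. Stack: [1, 1]
BINARY_OP + → 1 + 1 = 2. Stack: [2]
STORE_FAST i → i=2. Stack: []
LOAD_FAST i → push 2. Stack: [2]
LOAD_CONST → push 3. Stack: [2, 3]
COMPARE_OP bool(<) → 2 vs 3 = True. Stack: [True]
POP_JUMP_IF_FALSE → pop True; no jump. Stack: []
LOAD_FAST_LOAD_FAST m,a → push 1,3. Stack: [1, 3]
BINARY_OP - → 1 - 3 = -2. Stack: [-2]
STORE_FAST m → m=-2. Stack: []
LOAD_FAST_LOAD_FAST m,m → push -2,-2. Stack: [-2, -2]
BINARY_OP * → -2 * -2 = 4. Stack: [4]
STORE_FAST m → m=4. Stack: []
LOAD_FAST i → push 2. Stack: [2]
LOAD_CONST → push 1. Stack: [2, 1]
BINARY_OP + → 2 + 1 = 3. Stack: [3]
STORE_FAST i → i=3. Stack: []
LOAD_FAST i → push 3. Stack: [3]
LOAD_CONST → push 3. Stack: [3, 3]
COMPARE_OP bool(<) → 3 vs 3 = False. Stack: [False]
POP_JUMP_IF_FALSE → pop False; jump. Stack: []
LOAD_FAST m → push 4. Stack: [4]
RETURN_VALUE → return 4.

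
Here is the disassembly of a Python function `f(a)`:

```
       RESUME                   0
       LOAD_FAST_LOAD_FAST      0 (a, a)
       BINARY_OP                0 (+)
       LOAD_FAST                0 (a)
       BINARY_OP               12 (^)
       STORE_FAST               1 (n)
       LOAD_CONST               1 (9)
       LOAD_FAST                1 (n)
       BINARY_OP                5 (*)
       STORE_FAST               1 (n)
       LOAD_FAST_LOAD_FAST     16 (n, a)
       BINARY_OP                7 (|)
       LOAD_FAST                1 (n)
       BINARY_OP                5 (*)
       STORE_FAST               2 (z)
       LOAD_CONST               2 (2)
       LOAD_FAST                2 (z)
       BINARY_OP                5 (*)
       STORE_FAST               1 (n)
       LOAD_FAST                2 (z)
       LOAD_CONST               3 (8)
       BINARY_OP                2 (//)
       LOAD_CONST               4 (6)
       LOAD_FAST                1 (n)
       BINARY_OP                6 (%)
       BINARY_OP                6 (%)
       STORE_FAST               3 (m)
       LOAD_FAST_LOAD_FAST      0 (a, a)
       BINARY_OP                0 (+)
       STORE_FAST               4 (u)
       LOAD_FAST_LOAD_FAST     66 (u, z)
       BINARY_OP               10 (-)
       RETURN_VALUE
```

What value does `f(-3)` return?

57

LOAD_FAST_LOAD_FAST a,a → push -3,-3. Stack: [-3, -3]
BINARY_OP + → -3 + -3 = -6. Stack: [-6]
LOAD_FAST a → push -3. Stack: [-6, -3]
BINARY_OP ^ → -6 ^ -3 = 7. Stack: [7]
STORE_FAST n → n=7. Stack: []
LOAD_CONST → push 9. Stack: [9]
LOAD_FAST n → push 7. Stack: [9, 7]
BINARY_OP * → 9 * 7 = 63. Stack: [63]
STORE_FAST n → n=63. Stack: []
LOAD_FAST_LOAD_FAST n,a → push 63,-3. Stack: [63, -3]
BINARY_OP | → 63 | -3 = -1. Stack: [-1]
LOAD_FAST n → push 63. Stack: [-1, 63]
BINARY_OP * → -1 * 63 = -63. Stack: [-63]
STORE_FAST z → z=-63. Stack: []
LOAD_CONST → push 2. Stack: [2]
LOAD_FAST z → push -63. Stack: [2, -63]
BINARY_OP * → 2 * -63 = -126. Stack: [-126]
STORE_FAST n → n=-126. Stack: []
LOAD_FAST z → push -63. Stack: [-63]
LOAD_CONST → push 8. Stack: [-63, 8]
BINARY_OP // → -63 // 8 = -8. Stack: [-8]
LOAD_CONST → push 6. Stack: [-8, 6]
LOAD_FAST n → push -126. Stack: [-8, 6, -126]
BINARY_OP % → 6 % -126 = -120. Stack: [-8, -120]
BINARY_OP % → -8 % -120 = -8. Stack: [-8]
STORE_FAST m → m=-8. Stack: []
LOAD_FAST_LOAD_FAST a,a → push -3,-3. Stack: [-3, -3]
BINARY_OP + → -3 + -3 = -6. Stack: [-6]
STORE_FAST u → u=-6. Stack: []
LOAD_FAST_LOAD_FAST u,z → push -6,-63. Stack: [-6, -63]
BINARY_OP - → -6 - -63 = 57. Stack: [57]
RETURN_VALUE → return 57.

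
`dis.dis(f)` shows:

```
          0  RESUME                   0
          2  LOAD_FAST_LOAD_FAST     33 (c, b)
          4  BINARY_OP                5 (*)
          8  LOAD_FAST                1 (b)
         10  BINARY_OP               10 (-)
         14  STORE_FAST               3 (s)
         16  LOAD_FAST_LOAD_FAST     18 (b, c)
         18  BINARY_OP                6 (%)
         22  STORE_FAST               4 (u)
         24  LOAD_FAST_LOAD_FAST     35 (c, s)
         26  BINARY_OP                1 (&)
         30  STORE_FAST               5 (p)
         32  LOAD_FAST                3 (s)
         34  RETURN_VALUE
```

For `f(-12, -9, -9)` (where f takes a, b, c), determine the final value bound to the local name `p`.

LOAD_FAST_LOAD_FAST c,b → push -9,-9. Stack: [-9, -9]
BINARY_OP * → -9 * -9 = 81. Stack: [81]
LOAD_FAST b → push -9. Stack: [81, -9]
BINARY_OP - → 81 - -9 = 90. Stack: [90]
STORE_FAST s → s=90. Stack: []
LOAD_FAST_LOAD_FAST b,c → push -9,-9. Stack: [-9, -9]
BINARY_OP % → -9 % -9 = 0. Stack: [0]
STORE_FAST u → u=0. Stack: []
LOAD_FAST_LOAD_FAST c,s → push -9,90. Stack: [-9, 90]
BINARY_OP & → -9 & 90 = 82. Stack: [82]
STORE_FAST p → p=82. Stack: []
LOAD_FAST s → push 90. Stack: [90]
RETURN_VALUE → return 90.

82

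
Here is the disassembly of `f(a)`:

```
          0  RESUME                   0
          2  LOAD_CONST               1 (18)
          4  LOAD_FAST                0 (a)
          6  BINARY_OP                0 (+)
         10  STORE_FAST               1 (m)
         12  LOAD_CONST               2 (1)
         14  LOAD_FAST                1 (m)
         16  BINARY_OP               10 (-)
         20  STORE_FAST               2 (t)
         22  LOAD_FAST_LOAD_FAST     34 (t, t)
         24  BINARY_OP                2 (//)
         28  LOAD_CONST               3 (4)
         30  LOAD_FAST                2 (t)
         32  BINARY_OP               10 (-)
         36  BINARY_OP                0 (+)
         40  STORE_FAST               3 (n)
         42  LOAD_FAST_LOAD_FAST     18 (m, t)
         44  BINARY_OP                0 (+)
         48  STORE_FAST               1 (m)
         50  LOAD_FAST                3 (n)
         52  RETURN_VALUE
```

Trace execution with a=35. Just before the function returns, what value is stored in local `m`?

LOAD_CONST → push 18. Stack: [18]
LOAD_FAST a → push 35. Stack: [18, 35]
BINARY_OP + → 18 + 35 = 53. Stack: [53]
STORE_FAST m → m=53. Stack: []
LOAD_CONST → push 1. Stack: [1]
LOAD_FAST m → push 53. Stack: [1, 53]
BINARY_OP - → 1 - 53 = -52. Stack: [-52]
STORE_FAST t → t=-52. Stack: []
LOAD_FAST_LOAD_FAST t,t → push -52,-52. Stack: [-52, -52]
BINARY_OP // → -52 // -52 = 1. Stack: [1]
LOAD_CONST → push 4. Stack: [1, 4]
LOAD_FAST t → push -52. Stack: [1, 4, -52]
BINARY_OP - → 4 - -52 = 56. Stack: [1, 56]
BINARY_OP + → 1 + 56 = 57. Stack: [57]
STORE_FAST n → n=57. Stack: []
LOAD_FAST_LOAD_FAST m,t → push 53,-52. Stack: [53, -52]
BINARY_OP + → 53 + -52 = 1. Stack: [1]
STORE_FAST m → m=1. Stack: []
LOAD_FAST n → push 57. Stack: [57]
RETURN_VALUE → return 57.

1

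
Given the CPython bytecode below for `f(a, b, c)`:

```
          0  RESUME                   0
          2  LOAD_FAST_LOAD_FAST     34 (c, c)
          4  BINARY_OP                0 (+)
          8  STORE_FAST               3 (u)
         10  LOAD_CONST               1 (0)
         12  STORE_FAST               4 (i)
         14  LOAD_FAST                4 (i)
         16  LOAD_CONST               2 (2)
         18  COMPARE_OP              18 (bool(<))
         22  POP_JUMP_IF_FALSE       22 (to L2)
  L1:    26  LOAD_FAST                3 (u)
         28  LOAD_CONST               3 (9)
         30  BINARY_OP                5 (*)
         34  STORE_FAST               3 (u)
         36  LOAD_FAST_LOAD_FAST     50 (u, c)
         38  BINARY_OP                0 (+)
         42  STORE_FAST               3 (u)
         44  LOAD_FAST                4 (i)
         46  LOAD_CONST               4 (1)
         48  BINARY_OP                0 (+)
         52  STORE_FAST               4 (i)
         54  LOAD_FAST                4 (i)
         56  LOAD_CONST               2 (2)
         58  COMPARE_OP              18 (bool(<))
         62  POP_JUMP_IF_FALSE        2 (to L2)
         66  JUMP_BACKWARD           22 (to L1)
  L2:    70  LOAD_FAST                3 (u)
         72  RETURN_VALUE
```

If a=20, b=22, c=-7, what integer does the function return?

LOAD_FAST_LOAD_FAST c,c → push -7,-7. Stack: [-7, -7]
BINARY_OP + → -7 + -7 = -14. Stack: [-14]
STORE_FAST u → u=-14. Stack: []
LOAD_CONST → push 0. Stack: [0]
STORE_FAST i → i=0. Stack: []
LOAD_FAST i → push 0. Stack: [0]
LOAD_CONST → push 2. Stack: [0, 2]
COMPARE_OP bool(<) → 0 vs 2 = True. Stack: [True]
POP_JUMP_IF_FALSE → pop True; no jump. Stack: []
LOAD_FAST u → push -14. Stack: [-14]
LOAD_CONST → push 9. Stack: [-14, 9]
BINARY_OP * → -14 * 9 = -126. Stack: [-126]
STORE_FAST u → u=-126. Stack: []
LOAD_FAST_LOAD_FAST u,c → push -126,-7. Stack: [-126, -7]
BINARY_OP + → -126 + -7 = -133. Stack: [-133]
STORE_FAST u → u=-133. Stack: []
LOAD_FAST i → push 0. Stack: [0]
LOAD_CONST → push 1. Stack: [0, 1]
BINARY_OP + → 0 + 1 = 1. Stack: [1]
STORE_FAST i → i=1. Stack: []
LOAD_FAST i → push 1. Stack: [1]
LOAD_CONST → push 2. Stack: [1, 2]
COMPARE_OP bool(<) → 1 vs 2 = True. Stack: [True]
POP_JUMP_IF_FALSE → pop True; no jump. Stack: []
LOAD_FAST u → push -133. Stack: [-133]
LOAD_CONST → push 9. Stack: [-133, 9]
BINARY_OP * → -133 * 9 = -1197. Stack: [-1197]
STORE_FAST u → u=-1197. Stack: []
LOAD_FAST_LOAD_FAST u,c → push -1197,-7. Stack: [-1197, -7]
BINARY_OP + → -1197 + -7 = -1204. Stack: [-1204]
STORE_FAST u → u=-1204. Stack: []
LOAD_FAST i → push 1. Stack: [1]
LOAD_CONST → push 1. Stack: [1, 1]
BINARY_OP + → 1 + 1 = 2. Stack: [2]
STORE_FAST i → i=2. Stack: []
LOAD_FAST i → push 2. Stack: [2]
LOAD_CONST → push 2. Stack: [2, 2]
COMPARE_OP bool(<) → 2 vs 2 = False. Stack: [False]
POP_JUMP_IF_FALSE → pop False; jump. Stack: []
LOAD_FAST u → push -1204. Stack: [-1204]
RETURN_VALUE → return -1204.

-1204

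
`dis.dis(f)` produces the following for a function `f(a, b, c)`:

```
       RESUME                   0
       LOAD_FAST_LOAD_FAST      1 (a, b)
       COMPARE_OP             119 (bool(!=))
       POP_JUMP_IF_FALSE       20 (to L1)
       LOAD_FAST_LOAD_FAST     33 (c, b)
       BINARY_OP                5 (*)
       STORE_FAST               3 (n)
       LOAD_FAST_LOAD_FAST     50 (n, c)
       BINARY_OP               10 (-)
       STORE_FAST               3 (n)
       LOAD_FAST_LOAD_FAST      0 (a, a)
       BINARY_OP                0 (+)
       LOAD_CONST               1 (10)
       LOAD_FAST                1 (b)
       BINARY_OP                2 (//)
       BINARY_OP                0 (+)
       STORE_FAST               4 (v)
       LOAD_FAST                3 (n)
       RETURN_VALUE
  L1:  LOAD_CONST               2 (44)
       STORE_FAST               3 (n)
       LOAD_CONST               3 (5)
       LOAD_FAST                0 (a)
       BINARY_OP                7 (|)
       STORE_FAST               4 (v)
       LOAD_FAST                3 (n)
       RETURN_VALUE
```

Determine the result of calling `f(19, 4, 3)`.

LOAD_FAST_LOAD_FAST a,b → push 19,4. Stack: [19, 4]
COMPARE_OP bool(!=) → 19 vs 4 = True. Stack: [True]
POP_JUMP_IF_FALSE → pop True; no jump. Stack: []
LOAD_FAST_LOAD_FAST c,b → push 3,4. Stack: [3, 4]
BINARY_OP * → 3 * 4 = 12. Stack: [12]
STORE_FAST n → n=12. Stack: []
LOAD_FAST_LOAD_FAST n,c → push 12,3. Stack: [12, 3]
BINARY_OP - → 12 - 3 = 9. Stack: [9]
STORE_FAST n → n=9. Stack: []
LOAD_FAST_LOAD_FAST a,a → push 19,19. Stack: [19, 19]
BINARY_OP + → 19 + 19 = 38. Stack: [38]
LOAD_CONST → push 10. Stack: [38, 10]
LOAD_FAST b → push 4. Stack: [38, 10, 4]
BINARY_OP // → 10 // 4 = 2. Stack: [38, 2]
BINARY_OP + → 38 + 2 = 40. Stack: [40]
STORE_FAST v → v=40. Stack: []
LOAD_FAST n → push 9. Stack: [9]
RETURN_VALUE → return 9.

9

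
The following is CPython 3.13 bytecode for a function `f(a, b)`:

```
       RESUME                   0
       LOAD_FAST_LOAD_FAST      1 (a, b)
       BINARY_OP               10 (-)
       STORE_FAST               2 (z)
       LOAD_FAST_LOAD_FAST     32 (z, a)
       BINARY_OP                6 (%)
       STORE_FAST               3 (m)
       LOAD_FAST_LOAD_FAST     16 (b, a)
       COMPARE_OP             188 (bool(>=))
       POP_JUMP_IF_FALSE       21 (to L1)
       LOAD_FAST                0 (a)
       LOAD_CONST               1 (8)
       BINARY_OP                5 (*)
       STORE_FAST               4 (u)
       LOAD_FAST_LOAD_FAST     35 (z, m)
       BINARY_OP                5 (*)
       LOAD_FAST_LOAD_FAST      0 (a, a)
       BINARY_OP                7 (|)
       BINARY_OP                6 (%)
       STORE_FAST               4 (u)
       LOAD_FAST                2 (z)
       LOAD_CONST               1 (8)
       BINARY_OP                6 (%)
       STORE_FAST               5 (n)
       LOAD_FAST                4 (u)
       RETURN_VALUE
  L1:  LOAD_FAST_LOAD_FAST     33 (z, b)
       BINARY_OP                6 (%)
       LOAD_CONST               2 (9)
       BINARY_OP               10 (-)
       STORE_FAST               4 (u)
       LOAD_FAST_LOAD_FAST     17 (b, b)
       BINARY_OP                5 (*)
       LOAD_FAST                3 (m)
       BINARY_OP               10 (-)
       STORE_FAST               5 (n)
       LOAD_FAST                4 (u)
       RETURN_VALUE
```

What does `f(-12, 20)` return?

LOAD_FAST_LOAD_FAST a,b → push -12,20. Stack: [-12, 20]
BINARY_OP - → -12 - 20 = -32. Stack: [-32]
STORE_FAST z → z=-32. Stack: []
LOAD_FAST_LOAD_FAST z,a → push -32,-12. Stack: [-32, -12]
BINARY_OP % → -32 % -12 = -8. Stack: [-8]
STORE_FAST m → m=-8. Stack: []
LOAD_FAST_LOAD_FAST b,a → push 20,-12. Stack: [20, -12]
COMPARE_OP bool(>=) → 20 vs -12 = True. Stack: [True]
POP_JUMP_IF_FALSE → pop True; no jump. Stack: []
LOAD_FAST a → push -12. Stack: [-12]
LOAD_CONST → push 8. Stack: [-12, 8]
BINARY_OP * → -12 * 8 = -96. Stack: [-96]
STORE_FAST u → u=-96. Stack: []
LOAD_FAST_LOAD_FAST z,m → push -32,-8. Stack: [-32, -8]
BINARY_OP * → -32 * -8 = 256. Stack: [256]
LOAD_FAST_LOAD_FAST a,a → push -12,-12. Stack: [256, -12, -12]
BINARY_OP | → -12 | -12 = -12. Stack: [256, -12]
BINARY_OP % → 256 % -12 = -8. Stack: [-8]
STORE_FAST u → u=-8. Stack: []
LOAD_FAST z → push -32. Stack: [-32]
LOAD_CONST → push 8. Stack: [-32, 8]
BINARY_OP % → -32 % 8 = 0. Stack: [0]
STORE_FAST n → n=0. Stack: []
LOAD_FAST u → push -8. Stack: [-8]
RETURN_VALUE → return -8.

-8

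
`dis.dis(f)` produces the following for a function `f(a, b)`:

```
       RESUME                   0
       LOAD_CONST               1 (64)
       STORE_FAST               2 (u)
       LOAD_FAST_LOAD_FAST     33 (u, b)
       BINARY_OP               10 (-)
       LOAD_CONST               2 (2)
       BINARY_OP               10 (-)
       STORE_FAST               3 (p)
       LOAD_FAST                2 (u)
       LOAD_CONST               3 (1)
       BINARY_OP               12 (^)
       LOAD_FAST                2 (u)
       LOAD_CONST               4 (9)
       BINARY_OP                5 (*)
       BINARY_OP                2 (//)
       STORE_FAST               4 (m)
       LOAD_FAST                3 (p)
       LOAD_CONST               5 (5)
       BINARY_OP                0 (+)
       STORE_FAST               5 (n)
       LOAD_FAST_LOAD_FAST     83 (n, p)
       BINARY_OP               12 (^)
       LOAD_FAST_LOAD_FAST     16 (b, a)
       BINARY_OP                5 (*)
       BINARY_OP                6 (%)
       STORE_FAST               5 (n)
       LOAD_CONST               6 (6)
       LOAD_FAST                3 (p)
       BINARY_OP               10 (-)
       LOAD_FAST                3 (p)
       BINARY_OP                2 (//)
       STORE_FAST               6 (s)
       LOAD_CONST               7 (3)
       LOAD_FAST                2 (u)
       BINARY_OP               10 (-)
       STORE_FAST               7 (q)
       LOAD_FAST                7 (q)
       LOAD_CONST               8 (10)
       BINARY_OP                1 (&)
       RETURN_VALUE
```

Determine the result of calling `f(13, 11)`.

2

LOAD_CONST → push 64. Stack: [64]
STORE_FAST u → u=64. Stack: []
LOAD_FAST_LOAD_FAST u,b → push 64,11. Stack: [64, 11]
BINARY_OP - → 64 - 11 = 53. Stack: [53]
LOAD_CONST → push 2. Stack: [53, 2]
BINARY_OP - → 53 - 2 = 51. Stack: [51]
STORE_FAST p → p=51. Stack: []
LOAD_FAST u → push 64. Stack: [64]
LOAD_CONST → push 1. Stack: [64, 1]
BINARY_OP ^ → 64 ^ 1 = 65. Stack: [65]
LOAD_FAST u → push 64. Stack: [65, 64]
LOAD_CONST → push 9. Stack: [65, 64, 9]
BINARY_OP * → 64 * 9 = 576. Stack: [65, 576]
BINARY_OP // → 65 // 576 = 0. Stack: [0]
STORE_FAST m → m=0. Stack: []
LOAD_FAST p → push 51. Stack: [51]
LOAD_CONST → push 5. Stack: [51, 5]
BINARY_OP + → 51 + 5 = 56. Stack: [56]
STORE_FAST n → n=56. Stack: []
LOAD_FAST_LOAD_FAST n,p → push 56,51. Stack: [56, 51]
BINARY_OP ^ → 56 ^ 51 = 11. Stack: [11]
LOAD_FAST_LOAD_FAST b,a → push 11,13. Stack: [11, 11, 13]
BINARY_OP * → 11 * 13 = 143. Stack: [11, 143]
BINARY_OP % → 11 % 143 = 11. Stack: [11]
STORE_FAST n → n=11. Stack: []
LOAD_CONST → push 6. Stack: [6]
LOAD_FAST p → push 51. Stack: [6, 51]
BINARY_OP - → 6 - 51 = -45. Stack: [-45]
LOAD_FAST p → push 51. Stack: [-45, 51]
BINARY_OP // → -45 // 51 = -1. Stack: [-1]
STORE_FAST s → s=-1. Stack: []
LOAD_CONST → push 3. Stack: [3]
LOAD_FAST u → push 64. Stack: [3, 64]
BINARY_OP - → 3 - 64 = -61. Stack: [-61]
STORE_FAST q → q=-61. Stack: []
LOAD_FAST q → push -61. Stack: [-61]
LOAD_CONST → push 10. Stack: [-61, 10]
BINARY_OP & → -61 & 10 = 2. Stack: [2]
RETURN_VALUE → return 2.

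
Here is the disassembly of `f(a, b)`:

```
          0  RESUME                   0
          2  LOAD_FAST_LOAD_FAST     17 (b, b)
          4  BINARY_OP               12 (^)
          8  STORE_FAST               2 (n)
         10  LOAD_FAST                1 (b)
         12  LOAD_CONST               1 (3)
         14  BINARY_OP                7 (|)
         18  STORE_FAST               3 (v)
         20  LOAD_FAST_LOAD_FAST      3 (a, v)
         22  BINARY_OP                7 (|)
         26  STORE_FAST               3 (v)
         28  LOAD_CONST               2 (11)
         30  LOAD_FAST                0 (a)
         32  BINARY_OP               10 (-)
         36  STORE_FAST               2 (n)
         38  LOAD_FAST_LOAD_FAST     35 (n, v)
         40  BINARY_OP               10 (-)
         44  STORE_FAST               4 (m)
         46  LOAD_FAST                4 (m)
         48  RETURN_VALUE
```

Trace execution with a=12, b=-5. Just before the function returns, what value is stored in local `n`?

-1

LOAD_FAST_LOAD_FAST b,b → push -5,-5. Stack: [-5, -5]
BINARY_OP ^ → -5 ^ -5 = 0. Stack: [0]
STORE_FAST n → n=0. Stack: []
LOAD_FAST b → push -5. Stack: [-5]
LOAD_CONST → push 3. Stack: [-5, 3]
BINARY_OP | → -5 | 3 = -5. Stack: [-5]
STORE_FAST v → v=-5. Stack: []
LOAD_FAST_LOAD_FAST a,v → push 12,-5. Stack: [12, -5]
BINARY_OP | → 12 | -5 = -1. Stack: [-1]
STORE_FAST v → v=-1. Stack: []
LOAD_CONST → push 11. Stack: [11]
LOAD_FAST a → push 12. Stack: [11, 12]
BINARY_OP - → 11 - 12 = -1. Stack: [-1]
STORE_FAST n → n=-1. Stack: []
LOAD_FAST_LOAD_FAST n,v → push -1,-1. Stack: [-1, -1]
BINARY_OP - → -1 - -1 = 0. Stack: [0]
STORE_FAST m → m=0. Stack: []
LOAD_FAST m → push 0. Stack: [0]
RETURN_VALUE → return 0.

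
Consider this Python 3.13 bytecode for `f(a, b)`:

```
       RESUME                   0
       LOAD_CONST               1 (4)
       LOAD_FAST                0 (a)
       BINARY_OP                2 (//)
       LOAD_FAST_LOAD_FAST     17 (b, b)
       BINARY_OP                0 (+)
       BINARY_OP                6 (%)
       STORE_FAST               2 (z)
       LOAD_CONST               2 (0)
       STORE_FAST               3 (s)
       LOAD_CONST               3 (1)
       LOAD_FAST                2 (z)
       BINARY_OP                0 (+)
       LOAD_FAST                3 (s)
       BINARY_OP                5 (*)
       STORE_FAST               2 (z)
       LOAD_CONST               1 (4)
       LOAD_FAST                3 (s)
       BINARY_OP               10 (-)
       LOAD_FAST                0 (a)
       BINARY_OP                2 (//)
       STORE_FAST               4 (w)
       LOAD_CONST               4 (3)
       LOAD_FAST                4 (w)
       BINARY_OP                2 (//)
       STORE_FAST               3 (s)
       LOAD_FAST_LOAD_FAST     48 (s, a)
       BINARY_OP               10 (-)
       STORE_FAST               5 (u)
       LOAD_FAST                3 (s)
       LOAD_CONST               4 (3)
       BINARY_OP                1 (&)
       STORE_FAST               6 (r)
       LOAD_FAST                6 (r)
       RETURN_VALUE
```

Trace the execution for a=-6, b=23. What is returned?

1

LOAD_CONST → push 4. Stack: [4]
LOAD_FAST a → push -6. Stack: [4, -6]
BINARY_OP // → 4 // -6 = -1. Stack: [-1]
LOAD_FAST_LOAD_FAST b,b → push 23,23. Stack: [-1, 23, 23]
BINARY_OP + → 23 + 23 = 46. Stack: [-1, 46]
BINARY_OP % → -1 % 46 = 45. Stack: [45]
STORE_FAST z → z=45. Stack: []
LOAD_CONST → push 0. Stack: [0]
STORE_FAST s → s=0. Stack: []
LOAD_CONST → push 1. Stack: [1]
LOAD_FAST z → push 45. Stack: [1, 45]
BINARY_OP + → 1 + 45 = 46. Stack: [46]
LOAD_FAST s → push 0. Stack: [46, 0]
BINARY_OP * → 46 * 0 = 0. Stack: [0]
STORE_FAST z → z=0. Stack: []
LOAD_CONST → push 4. Stack: [4]
LOAD_FAST s → push 0. Stack: [4, 0]
BINARY_OP - → 4 - 0 = 4. Stack: [4]
LOAD_FAST a → push -6. Stack: [4, -6]
BINARY_OP // → 4 // -6 = -1. Stack: [-1]
STORE_FAST w → w=-1. Stack: []
LOAD_CONST → push 3. Stack: [3]
LOAD_FAST w → push -1. Stack: [3, -1]
BINARY_OP // → 3 // -1 = -3. Stack: [-3]
STORE_FAST s → s=-3. Stack: []
LOAD_FAST_LOAD_FAST s,a → push -3,-6. Stack: [-3, -6]
BINARY_OP - → -3 - -6 = 3. Stack: [3]
STORE_FAST u → u=3. Stack: []
LOAD_FAST s → push -3. Stack: [-3]
LOAD_CONST → push 3. Stack: [-3, 3]
BINARY_OP & → -3 & 3 = 1. Stack: [1]
STORE_FAST r → r=1. Stack: []
LOAD_FAST r → push 1. Stack: [1]
RETURN_VALUE → return 1.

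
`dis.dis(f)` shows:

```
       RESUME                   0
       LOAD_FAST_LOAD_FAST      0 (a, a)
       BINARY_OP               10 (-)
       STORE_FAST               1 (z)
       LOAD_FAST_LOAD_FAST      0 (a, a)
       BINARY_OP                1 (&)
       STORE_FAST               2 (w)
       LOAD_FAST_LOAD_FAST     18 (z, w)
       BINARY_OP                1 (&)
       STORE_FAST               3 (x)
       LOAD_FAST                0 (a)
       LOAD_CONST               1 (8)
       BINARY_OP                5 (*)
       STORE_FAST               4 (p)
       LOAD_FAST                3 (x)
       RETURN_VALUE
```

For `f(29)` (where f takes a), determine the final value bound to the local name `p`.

232

LOAD_FAST_LOAD_FAST a,a → push 29,29. Stack: [29, 29]
BINARY_OP - → 29 - 29 = 0. Stack: [0]
STORE_FAST z → z=0. Stack: []
LOAD_FAST_LOAD_FAST a,a → push 29,29. Stack: [29, 29]
BINARY_OP & → 29 & 29 = 29. Stack: [29]
STORE_FAST w → w=29. Stack: []
LOAD_FAST_LOAD_FAST z,w → push 0,29. Stack: [0, 29]
BINARY_OP & → 0 & 29 = 0. Stack: [0]
STORE_FAST x → x=0. Stack: []
LOAD_FAST a → push 29. Stack: [29]
LOAD_CONST → push 8. Stack: [29, 8]
BINARY_OP * → 29 * 8 = 232. Stack: [232]
STORE_FAST p → p=232. Stack: []
LOAD_FAST x → push 0. Stack: [0]
RETURN_VALUE → return 0.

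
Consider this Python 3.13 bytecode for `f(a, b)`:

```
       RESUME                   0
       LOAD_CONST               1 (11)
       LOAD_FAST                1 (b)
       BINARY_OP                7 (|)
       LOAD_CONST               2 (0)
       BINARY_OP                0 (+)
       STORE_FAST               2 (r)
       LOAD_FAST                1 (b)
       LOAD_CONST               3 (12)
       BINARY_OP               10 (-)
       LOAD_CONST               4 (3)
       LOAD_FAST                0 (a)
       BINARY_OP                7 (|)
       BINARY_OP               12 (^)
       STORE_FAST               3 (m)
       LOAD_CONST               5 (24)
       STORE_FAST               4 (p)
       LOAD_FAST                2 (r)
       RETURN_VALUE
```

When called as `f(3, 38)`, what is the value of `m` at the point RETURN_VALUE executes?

25

LOAD_CONST → push 11. Stack: [11]
LOAD_FAST b → push 38. Stack: [11, 38]
BINARY_OP | → 11 | 38 = 47. Stack: [47]
LOAD_CONST → push 0. Stack: [47, 0]
BINARY_OP + → 47 + 0 = 47. Stack: [47]
STORE_FAST r → r=47. Stack: []
LOAD_FAST b → push 38. Stack: [38]
LOAD_CONST → push 12. Stack: [38, 12]
BINARY_OP - → 38 - 12 = 26. Stack: [26]
LOAD_CONST → push 3. Stack: [26, 3]
LOAD_FAST a → push 3. Stack: [26, 3, 3]
BINARY_OP | → 3 | 3 = 3. Stack: [26, 3]
BINARY_OP ^ → 26 ^ 3 = 25. Stack: [25]
STORE_FAST m → m=25. Stack: []
LOAD_CONST → push 24. Stack: [24]
STORE_FAST p → p=24. Stack: []
LOAD_FAST r → push 47. Stack: [47]
RETURN_VALUE → return 47.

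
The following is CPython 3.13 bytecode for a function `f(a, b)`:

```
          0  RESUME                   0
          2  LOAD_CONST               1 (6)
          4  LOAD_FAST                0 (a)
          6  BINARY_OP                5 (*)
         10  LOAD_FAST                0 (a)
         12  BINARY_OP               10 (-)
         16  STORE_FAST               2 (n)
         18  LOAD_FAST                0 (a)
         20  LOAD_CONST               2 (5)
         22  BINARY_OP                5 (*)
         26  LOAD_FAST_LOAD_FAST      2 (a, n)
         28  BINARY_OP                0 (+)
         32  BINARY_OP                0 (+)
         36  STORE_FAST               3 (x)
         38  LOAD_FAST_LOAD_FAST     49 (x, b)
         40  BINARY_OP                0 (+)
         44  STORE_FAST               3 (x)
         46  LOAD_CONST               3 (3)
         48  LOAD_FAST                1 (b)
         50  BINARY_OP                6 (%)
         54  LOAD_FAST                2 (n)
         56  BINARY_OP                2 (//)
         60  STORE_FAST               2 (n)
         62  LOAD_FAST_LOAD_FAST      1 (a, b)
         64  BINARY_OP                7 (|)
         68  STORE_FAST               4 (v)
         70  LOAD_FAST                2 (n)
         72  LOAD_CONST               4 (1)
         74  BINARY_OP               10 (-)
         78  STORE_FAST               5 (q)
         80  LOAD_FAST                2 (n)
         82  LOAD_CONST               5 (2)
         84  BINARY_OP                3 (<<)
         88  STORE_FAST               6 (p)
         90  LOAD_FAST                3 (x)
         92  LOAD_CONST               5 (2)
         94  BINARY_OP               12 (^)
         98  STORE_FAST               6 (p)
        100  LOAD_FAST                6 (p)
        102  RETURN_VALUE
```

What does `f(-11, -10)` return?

LOAD_CONST → push 6. Stack: [6]
LOAD_FAST a → push -11. Stack: [6, -11]
BINARY_OP * → 6 * -11 = -66. Stack: [-66]
LOAD_FAST a → push -11. Stack: [-66, -11]
BINARY_OP - → -66 - -11 = -55. Stack: [-55]
STORE_FAST n → n=-55. Stack: []
LOAD_FAST a → push -11. Stack: [-11]
LOAD_CONST → push 5. Stack: [-11, 5]
BINARY_OP * → -11 * 5 = -55. Stack: [-55]
LOAD_FAST_LOAD_FAST a,n → push -11,-55. Stack: [-55, -11, -55]
BINARY_OP + → -11 + -55 = -66. Stack: [-55, -66]
BINARY_OP + → -55 + -66 = -121. Stack: [-121]
STORE_FAST x → x=-121. Stack: []
LOAD_FAST_LOAD_FAST x,b → push -121,-10. Stack: [-121, -10]
BINARY_OP + → -121 + -10 = -131. Stack: [-131]
STORE_FAST x → x=-131. Stack: []
LOAD_CONST → push 3. Stack: [3]
LOAD_FAST b → push -10. Stack: [3, -10]
BINARY_OP % → 3 % -10 = -7. Stack: [-7]
LOAD_FAST n → push -55. Stack: [-7, -55]
BINARY_OP // → -7 // -55 = 0. Stack: [0]
STORE_FAST n → n=0. Stack: []
LOAD_FAST_LOAD_FAST a,b → push -11,-10. Stack: [-11, -10]
BINARY_OP | → -11 | -10 = -9. Stack: [-9]
STORE_FAST v → v=-9. Stack: []
LOAD_FAST n → push 0. Stack: [0]
LOAD_CONST → push 1. Stack: [0, 1]
BINARY_OP - → 0 - 1 = -1. Stack: [-1]
STORE_FAST q → q=-1. Stack: []
LOAD_FAST n → push 0. Stack: [0]
LOAD_CONST → push 2. Stack: [0, 2]
BINARY_OP << → 0 << 2 = 0. Stack: [0]
STORE_FAST p → p=0. Stack: []
LOAD_FAST x → push -131. Stack: [-131]
LOAD_CONST → push 2. Stack: [-131, 2]
BINARY_OP ^ → -131 ^ 2 = -129. Stack: [-129]
STORE_FAST p → p=-129. Stack: []
LOAD_FAST p → push -129. Stack: [-129]
RETURN_VALUE → return -129.

-129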